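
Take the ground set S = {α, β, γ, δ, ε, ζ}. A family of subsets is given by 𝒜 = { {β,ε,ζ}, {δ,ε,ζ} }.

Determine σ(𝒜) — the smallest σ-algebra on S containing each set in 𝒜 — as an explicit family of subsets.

Seed the family with 𝒜 together with ∅ and S: { {}, {β,ε,ζ}, {δ,ε,ζ}, S }.
Pass 1: 3 new —
  {α,β,γ}  = ᶜ of {δ,ε,ζ}
  {α,γ,δ}  = ᶜ of {β,ε,ζ}
  {β,δ,ε,ζ}  = {β,ε,ζ} ∪ {δ,ε,ζ}
  — 7 sets.
Pass 2: +4 →
  {α,γ}  = ᶜ of {β,δ,ε,ζ}
  {α,β,γ,δ}  = {α,γ,δ} ∪ {α,β,γ}
  {α,β,γ,ε,ζ}  = {α,β,γ} ∪ {β,ε,ζ}
  {α,γ,δ,ε,ζ}  = {α,γ,δ} ∪ {δ,ε,ζ}
  — 11 sets.
Pass 3: 3 new —
  {β}  = ᶜ of {α,γ,δ,ε,ζ}
  {δ}  = ᶜ of {α,β,γ,ε,ζ}
  {ε,ζ}  = ᶜ of {α,β,γ,δ}
  — 14 sets.
Pass 4 (2 new):
  {β,δ}  = {δ} ∪ {β}
  {α,γ,ε,ζ}  = {ε,ζ} ∪ {α,γ}
  — 16 sets.
Pass 5: already closed under ᶜ and ∪.

|σ(𝒜)| = 16.  σ(𝒜) = { {}, {β}, {δ}, {α,γ}, {β,δ}, {ε,ζ}, {α,β,γ}, {α,γ,δ}, {β,ε,ζ}, {δ,ε,ζ}, {α,β,γ,δ}, {α,γ,ε,ζ}, {β,δ,ε,ζ}, {α,β,γ,ε,ζ}, {α,γ,δ,ε,ζ}, S }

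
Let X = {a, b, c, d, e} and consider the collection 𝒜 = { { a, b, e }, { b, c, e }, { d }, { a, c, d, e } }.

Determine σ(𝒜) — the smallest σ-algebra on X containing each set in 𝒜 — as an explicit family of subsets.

Start: 𝒜 ∪ {∅, X} = { ∅, { d }, { a, b, e }, { b, c, e }, { a, c, d, e }, X }.
Iteration 1 (6 new):
  { b }  = { a, c, d, e }ᶜ
  { a, d }  = { b, c, e }ᶜ
  { c, d }  = { a, b, e }ᶜ
  { a, b, c, e }  = { d }ᶜ
  { a, b, d, e }  = { a, b, e } ∪ { d }
  { b, c, d, e }  = { b, c, e } ∪ { d }
Iteration 2. New:
  { a }  = { b, c, d, e }ᶜ
  { c }  = { a, b, d, e }ᶜ
  { b, d }  = { b } ∪ { d }
  { a, b, d }  = { b } ∪ { a, d }
  { a, c, d }  = { c, d } ∪ { a, d }
  { b, c, d }  = { c, d } ∪ { b }
Iteration 3 (8 new):
  { a, b }  = { b } ∪ { a }
  { a, c }  = { c } ∪ { a }
  { a, e }  = { b, c, d }ᶜ
  { b, c }  = { c } ∪ { b }
  { b, e }  = { a, c, d }ᶜ
  { c, e }  = { a, b, d }ᶜ
  { a, c, e }  = { b, d }ᶜ
  { a, b, c, d }  = { c } ∪ { a, b, d }
Iteration 4 adds 5:
  { e }  = { a, b, c, d }ᶜ
  { a, b, c }  = { a, b } ∪ { c }
  { a, d, e }  = { b, c }ᶜ
  { b, d, e }  = { a, c }ᶜ
  { c, d, e }  = { a, b }ᶜ
Iteration 5 (1 new):
  { d, e }  = { a, b, c }ᶜ
Iteration 6: closed — nothing new.

Hence σ(𝒜) has 32 members: { ∅, { a }, { b }, { c }, { d }, { e }, { a, b }, { a, c }, { a, d }, { a, e }, { b, c }, { b, d }, { b, e }, { c, d }, { c, e }, { d, e }, { a, b, c }, { a, b, d }, { a, b, e }, { a, c, d }, { a, c, e }, { a, d, e }, { b, c, d }, { b, c, e }, { b, d, e }, { c, d, e }, { a, b, c, d }, { a, b, c, e }, { a, b, d, e }, { a, c, d, e }, { b, c, d, e }, X }.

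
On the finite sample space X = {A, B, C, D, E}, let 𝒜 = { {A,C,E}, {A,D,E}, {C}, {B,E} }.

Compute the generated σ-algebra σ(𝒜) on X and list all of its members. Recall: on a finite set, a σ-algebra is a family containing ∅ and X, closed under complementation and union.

σ(𝒜) = { {}, {A}, {B}, {C}, {D}, {E}, {A,B}, {A,C}, {A,D}, {A,E}, {B,C}, {B,D}, {B,E}, {C,D}, {C,E}, {D,E}, {A,B,C}, {A,B,D}, {A,B,E}, {A,C,D}, {A,C,E}, {A,D,E}, {B,C,D}, {B,C,E}, {B,D,E}, {C,D,E}, {A,B,C,D}, {A,B,C,E}, {A,B,D,E}, {A,C,D,E}, {B,C,D,E}, X }

Derivation:
Start: 𝒜 ∪ {∅, X} = { {}, {C}, {B,E}, {A,C,E}, {A,D,E}, X }.
Round 1: +7 →
  {B,C}  = {A,D,E}ᶜ
  {B,D}  = {A,C,E}ᶜ
  {A,C,D}  = {B,E}ᶜ
  {B,C,E}  = {C} ∪ {B,E}
  {A,B,C,E}  = {B,E} ∪ {A,C,E}
  {A,B,D,E}  = {C}ᶜ
  {A,C,D,E}  = {A,D,E} ∪ {C}
  [13 total]
Round 2 adds 7:
  {B}  = {A,C,D,E}ᶜ
  {D}  = {A,B,C,E}ᶜ
  {A,D}  = {B,C,E}ᶜ
  {B,C,D}  = {C} ∪ {B,D}
  {B,D,E}  = {B,E} ∪ {B,D}
  {A,B,C,D}  = {A,C,D} ∪ {B,C}
  {B,C,D,E}  = {B,C,E} ∪ {B,D}
  [20 total]
Round 3: 6 new —
  {A}  = {B,C,D,E}ᶜ
  {E}  = {A,B,C,D}ᶜ
  {A,C}  = {B,D,E}ᶜ
  {A,E}  = {B,C,D}ᶜ
  {C,D}  = {C} ∪ {D}
  {A,B,D}  = {B} ∪ {A,D}
  [26 total]
Round 4. New:
  {A,B}  = {B} ∪ {A}
  {C,E}  = {A,B,D}ᶜ
  {D,E}  = {E} ∪ {D}
  {A,B,C}  = {B} ∪ {A,C}
  {A,B,E}  = {C,D}ᶜ
  {C,D,E}  = {C,D} ∪ {E}
  [32 total]
Round 5 adds nothing — fixpoint reached.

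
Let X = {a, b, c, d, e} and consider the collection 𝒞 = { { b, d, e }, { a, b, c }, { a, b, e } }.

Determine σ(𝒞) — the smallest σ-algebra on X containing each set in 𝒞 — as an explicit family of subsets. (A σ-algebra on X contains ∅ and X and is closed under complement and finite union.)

σ(𝒞) = { ∅, { a }, { b }, { c }, { d }, { e }, { a, b }, { a, c }, { a, d }, { a, e }, { b, c }, { b, d }, { b, e }, { c, d }, { c, e }, { d, e }, { a, b, c }, { a, b, d }, { a, b, e }, { a, c, d }, { a, c, e }, { a, d, e }, { b, c, d }, { b, c, e }, { b, d, e }, { c, d, e }, { a, b, c, d }, { a, b, c, e }, { a, b, d, e }, { a, c, d, e }, { b, c, d, e }, X }

Check:
Seed the family with 𝒞 together with ∅ and X: { ∅, { a, b, c }, { a, b, e }, { b, d, e }, X }.
Step 1 (5 new):
  { a, c }  = ᶜ of { b, d, e }
  { c, d }  = ᶜ of { a, b, e }
  { d, e }  = ᶜ of { a, b, c }
  { a, b, c, e }  = { a, b, e } ∪ { a, b, c }
  { a, b, d, e }  = { a, b, e } ∪ { b, d, e }
Step 2 (7 new):
  { c }  = ᶜ of { a, b, d, e }
  { d }  = ᶜ of { a, b, c, e }
  { a, c, d }  = { c, d } ∪ { a, c }
  { c, d, e }  = { c, d } ∪ { d, e }
  { a, b, c, d }  = { c, d } ∪ { a, b, c }
  { a, c, d, e }  = { d, e } ∪ { a, c }
  { b, c, d, e }  = { c, d } ∪ { b, d, e }
Step 3 (5 new):
  { a }  = ᶜ of { b, c, d, e }
  { b }  = ᶜ of { a, c, d, e }
  { e }  = ᶜ of { a, b, c, d }
  { a, b }  = ᶜ of { c, d, e }
  { b, e }  = ᶜ of { a, c, d }
Step 4: +10 →
  { a, d }  = { d } ∪ { a }
  { a, e }  = { e } ∪ { a }
  { b, c }  = { b } ∪ { c }
  { b, d }  = { b } ∪ { d }
  { c, e }  = { e } ∪ { c }
  { a, b, d }  = { a, b } ∪ { d }
  { a, c, e }  = { e } ∪ { a, c }
  { a, d, e }  = { d, e } ∪ { a }
  { b, c, d }  = { c, d } ∪ { b }
  { b, c, e }  = { b, e } ∪ { c }
Step 5: closed — nothing new.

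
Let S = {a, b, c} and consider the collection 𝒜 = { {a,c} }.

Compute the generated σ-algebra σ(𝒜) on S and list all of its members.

σ(𝒜) (4 sets): { ∅, {b}, {a,c}, S }

Derivation:
Start: 𝒜 ∪ {∅, S} = { ∅, {a,c}, S }.
Pass 1 (1 new):
  {b}  = ᶜ of {a,c}
Pass 2: stable.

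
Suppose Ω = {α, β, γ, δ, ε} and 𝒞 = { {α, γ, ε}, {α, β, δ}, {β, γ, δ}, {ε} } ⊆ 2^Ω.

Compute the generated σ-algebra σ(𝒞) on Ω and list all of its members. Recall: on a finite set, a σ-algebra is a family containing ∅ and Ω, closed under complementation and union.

σ(𝒞) (16 sets): { {}, {α}, {γ}, {ε}, {α, γ}, {α, ε}, {β, δ}, {γ, ε}, {α, β, δ}, {α, γ, ε}, {β, γ, δ}, {β, δ, ε}, {α, β, γ, δ}, {α, β, δ, ε}, {β, γ, δ, ε}, Ω }

Working:
Begin from { {}, {ε}, {α, β, δ}, {α, γ, ε}, {β, γ, δ}, Ω } (that is, 𝒞 plus ∅ and Ω).
Iteration 1 (6 new):
  {α, ε}  = Ω∖{β, γ, δ}
  {β, δ}  = Ω∖{α, γ, ε}
  {γ, ε}  = Ω∖{α, β, δ}
  {α, β, γ, δ}  = Ω∖{ε}
  {α, β, δ, ε}  = {α, β, δ} ∪ {ε}
  {β, γ, δ, ε}  = {β, γ, δ} ∪ {ε}
  — 12 sets.
Iteration 2: +3 →
  {α}  = Ω∖{β, γ, δ, ε}
  {γ}  = Ω∖{α, β, δ, ε}
  {β, δ, ε}  = {ε} ∪ {β, δ}
  — 15 sets.
Iteration 3 (1 new):
  {α, γ}  = Ω∖{β, δ, ε}
  — 16 sets.
After Iteration 4 the family is unchanged; done.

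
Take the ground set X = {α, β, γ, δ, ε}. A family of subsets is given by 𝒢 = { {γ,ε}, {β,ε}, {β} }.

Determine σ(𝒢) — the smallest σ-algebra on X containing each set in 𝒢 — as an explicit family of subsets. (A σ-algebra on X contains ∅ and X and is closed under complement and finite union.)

Answer: σ(𝒢) = { {}, {β}, {γ}, {ε}, {α,δ}, {β,γ}, {β,ε}, {γ,ε}, {α,β,δ}, {α,γ,δ}, {α,δ,ε}, {β,γ,ε}, {α,β,γ,δ}, {α,β,δ,ε}, {α,γ,δ,ε}, X }

Working:
Seed the family with 𝒢 together with ∅ and X: { {}, {β}, {β,ε}, {γ,ε}, X }.
Step 1. New:
  {α,β,δ}  = {γ,ε}ᶜ
  {α,γ,δ}  = {β,ε}ᶜ
  {β,γ,ε}  = {β,ε} ∪ {γ,ε}
  {α,γ,δ,ε}  = {β}ᶜ
  |family| = 9
Step 2: 3 new —
  {α,δ}  = {β,γ,ε}ᶜ
  {α,β,γ,δ}  = {β} ∪ {α,γ,δ}
  {α,β,δ,ε}  = {β,ε} ∪ {α,β,δ}
  |family| = 12
Step 3 adds 2:
  {γ}  = {α,β,δ,ε}ᶜ
  {ε}  = {α,β,γ,δ}ᶜ
  |family| = 14
Step 4: 2 new —
  {β,γ}  = {γ} ∪ {β}
  {α,δ,ε}  = {α,δ} ∪ {ε}
  |family| = 16
Step 5 adds nothing — fixpoint reached.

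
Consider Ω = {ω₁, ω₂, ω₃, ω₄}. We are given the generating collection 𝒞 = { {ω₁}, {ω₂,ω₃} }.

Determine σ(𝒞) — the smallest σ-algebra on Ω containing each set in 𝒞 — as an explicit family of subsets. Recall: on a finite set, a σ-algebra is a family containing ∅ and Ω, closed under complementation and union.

σ(𝒞) = { {}, {ω₁}, {ω₄}, {ω₁,ω₄}, {ω₂,ω₃}, {ω₁,ω₂,ω₃}, {ω₂,ω₃,ω₄}, Ω }

Working:
Initial family (4 sets): { {}, {ω₁}, {ω₂,ω₃}, Ω }.
Step 1 (3 new):
  {ω₁,ω₄}  = ᶜ of {ω₂,ω₃}
  {ω₁,ω₂,ω₃}  = {ω₂,ω₃} ∪ {ω₁}
  {ω₂,ω₃,ω₄}  = ᶜ of {ω₁}
  (now 7)
Step 2 (1 new):
  {ω₄}  = ᶜ of {ω₁,ω₂,ω₃}
  (now 8)
Step 3: stable.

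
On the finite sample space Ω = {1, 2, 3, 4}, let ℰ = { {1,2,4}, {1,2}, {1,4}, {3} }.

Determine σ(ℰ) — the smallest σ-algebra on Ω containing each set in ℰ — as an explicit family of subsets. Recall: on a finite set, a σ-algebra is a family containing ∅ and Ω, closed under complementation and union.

Begin from { {}, {3}, {1,2}, {1,4}, {1,2,4}, Ω } (that is, ℰ plus ∅ and Ω).
Pass 1. New:
  {2,3}  = {1,4}ᶜ
  {3,4}  = {1,2}ᶜ
  {1,2,3}  = {3} ∪ {1,2}
  {1,3,4}  = {3} ∪ {1,4}
  (now 10)
Pass 2: 3 new —
  {2}  = {1,3,4}ᶜ
  {4}  = {1,2,3}ᶜ
  {2,3,4}  = {3,4} ∪ {2,3}
  (now 13)
Pass 3: 2 new —
  {1}  = {2,3,4}ᶜ
  {2,4}  = {4} ∪ {2}
  (now 15)
Pass 4. New:
  {1,3}  = {2,4}ᶜ
  (now 16)
Pass 5: closed — nothing new.

Hence σ(ℰ) has 16 members: { {}, {1}, {2}, {3}, {4}, {1,2}, {1,3}, {1,4}, {2,3}, {2,4}, {3,4}, {1,2,3}, {1,2,4}, {1,3,4}, {2,3,4}, Ω }.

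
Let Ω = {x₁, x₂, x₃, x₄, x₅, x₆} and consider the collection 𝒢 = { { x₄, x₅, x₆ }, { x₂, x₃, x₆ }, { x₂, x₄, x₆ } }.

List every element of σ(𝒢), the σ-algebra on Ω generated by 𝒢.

Take S₀ = 𝒢 ∪ {∅, Ω} = { {}, { x₂, x₃, x₆ }, { x₂, x₄, x₆ }, { x₄, x₅, x₆ }, Ω }.
Pass 1 (6 new):
  { x₁, x₂, x₃ }  = complement { x₄, x₅, x₆ }
  { x₁, x₃, x₅ }  = complement { x₂, x₄, x₆ }
  { x₁, x₄, x₅ }  = complement { x₂, x₃, x₆ }
  { x₂, x₃, x₄, x₆ }  = { x₂, x₄, x₆ } ∪ { x₂, x₃, x₆ }
  { x₂, x₄, x₅, x₆ }  = { x₂, x₄, x₆ } ∪ { x₄, x₅, x₆ }
  { x₂, x₃, x₄, x₅, x₆ }  = { x₂, x₃, x₆ } ∪ { x₄, x₅, x₆ }
  [11 total]
Pass 2. New:
  { x₁ }  = complement { x₂, x₃, x₄, x₅, x₆ }
  { x₁, x₃ }  = complement { x₂, x₄, x₅, x₆ }
  { x₁, x₅ }  = complement { x₂, x₃, x₄, x₆ }
  { x₁, x₂, x₃, x₅ }  = { x₁, x₂, x₃ } ∪ { x₁, x₃, x₅ }
  { x₁, x₂, x₃, x₆ }  = { x₁, x₂, x₃ } ∪ { x₂, x₃, x₆ }
  { x₁, x₃, x₄, x₅ }  = { x₁, x₄, x₅ } ∪ { x₁, x₃, x₅ }
  { x₁, x₄, x₅, x₆ }  = { x₁, x₄, x₅ } ∪ { x₄, x₅, x₆ }
  { x₁, x₂, x₃, x₄, x₅ }  = { x₁, x₄, x₅ } ∪ { x₁, x₂, x₃ }
  { x₁, x₂, x₃, x₄, x₆ }  = { x₂, x₄, x₆ } ∪ { x₁, x₂, x₃ }
  { x₁, x₂, x₃, x₅, x₆ }  = { x₂, x₃, x₆ } ∪ { x₁, x₃, x₅ }
  { x₁, x₂, x₄, x₅, x₆ }  = { x₁, x₄, x₅ } ∪ { x₂, x₄, x₆ }
  { x₁, x₃, x₄, x₅, x₆ }  = { x₁, x₃, x₅ } ∪ { x₄, x₅, x₆ }
  [23 total]
Pass 3. New:
  { x₂ }  = complement { x₁, x₃, x₄, x₅, x₆ }
  { x₃ }  = complement { x₁, x₂, x₄, x₅, x₆ }
  { x₄ }  = complement { x₁, x₂, x₃, x₅, x₆ }
  { x₅ }  = complement { x₁, x₂, x₃, x₄, x₆ }
  { x₆ }  = complement { x₁, x₂, x₃, x₄, x₅ }
  { x₂, x₃ }  = complement { x₁, x₄, x₅, x₆ }
  { x₂, x₆ }  = complement { x₁, x₃, x₄, x₅ }
  { x₄, x₅ }  = complement { x₁, x₂, x₃, x₆ }
  { x₄, x₆ }  = complement { x₁, x₂, x₃, x₅ }
  { x₁, x₂, x₄, x₆ }  = { x₂, x₄, x₆ } ∪ { x₁ }
  [33 total]
Pass 4 adds 29:
  { x₁, x₂ }  = { x₁ } ∪ { x₂ }
  { x₁, x₄ }  = { x₁ } ∪ { x₄ }
  { x₁, x₆ }  = { x₁ } ∪ { x₆ }
  { x₂, x₄ }  = { x₂ } ∪ { x₄ }
  { x₂, x₅ }  = { x₂ } ∪ { x₅ }
  { x₃, x₄ }  = { x₃ } ∪ { x₄ }
  { x₃, x₅ }  = complement { x₁, x₂, x₄, x₆ }
  { x₃, x₆ }  = { x₆ } ∪ { x₃ }
  { x₅, x₆ }  = { x₆ } ∪ { x₅ }
  { x₁, x₂, x₅ }  = { x₂ } ∪ { x₁, x₅ }
  { x₁, x₂, x₆ }  = { x₁ } ∪ { x₂, x₆ }
  { x₁, x₃, x₄ }  = { x₁, x₃ } ∪ { x₄ }
  { x₁, x₃, x₆ }  = { x₆ } ∪ { x₁, x₃ }
  { x₁, x₄, x₆ }  = { x₁ } ∪ { x₄, x₆ }
  { x₁, x₅, x₆ }  = { x₆ } ∪ { x₁, x₅ }
  { x₂, x₃, x₄ }  = { x₂, x₃ } ∪ { x₄ }
  { x₂, x₃, x₅ }  = { x₅ } ∪ { x₂, x₃ }
  { x₂, x₄, x₅ }  = { x₂ } ∪ { x₄, x₅ }
  { x₂, x₅, x₆ }  = { x₂, x₆ } ∪ { x₅ }
  { x₃, x₄, x₅ }  = { x₄, x₅ } ∪ { x₃ }
  { x₃, x₄, x₆ }  = { x₃ } ∪ { x₄, x₆ }
  { x₁, x₂, x₃, x₄ }  = { x₁, x₂, x₃ } ∪ { x₄ }
  { x₁, x₂, x₄, x₅ }  = { x₁, x₄, x₅ } ∪ { x₂ }
  { x₁, x₂, x₅, x₆ }  = { x₂, x₆ } ∪ { x₁, x₅ }
  { x₁, x₃, x₄, x₆ }  = { x₁, x₃ } ∪ { x₄, x₆ }
  { x₁, x₃, x₅, x₆ }  = { x₁, x₃, x₅ } ∪ { x₆ }
  { x₂, x₃, x₄, x₅ }  = { x₄, x₅ } ∪ { x₂, x₃ }
  { x₂, x₃, x₅, x₆ }  = { x₂, x₃, x₆ } ∪ { x₅ }
  { x₃, x₄, x₅, x₆ }  = { x₃ } ∪ { x₄, x₅, x₆ }
  [62 total]
Pass 5: 2 new —
  { x₁, x₂, x₄ }  = { x₂ } ∪ { x₁, x₄ }
  { x₃, x₅, x₆ }  = { x₅, x₆ } ∪ { x₃, x₅ }
  [64 total]
Pass 6: stable.

Therefore σ(𝒢) = { {}, { x₁ }, { x₂ }, { x₃ }, { x₄ }, { x₅ }, { x₆ }, { x₁, x₂ }, { x₁, x₃ }, { x₁, x₄ }, { x₁, x₅ }, { x₁, x₆ }, { x₂, x₃ }, { x₂, x₄ }, { x₂, x₅ }, { x₂, x₆ }, { x₃, x₄ }, { x₃, x₅ }, { x₃, x₆ }, { x₄, x₅ }, { x₄, x₆ }, { x₅, x₆ }, { x₁, x₂, x₃ }, { x₁, x₂, x₄ }, { x₁, x₂, x₅ }, { x₁, x₂, x₆ }, { x₁, x₃, x₄ }, { x₁, x₃, x₅ }, { x₁, x₃, x₆ }, { x₁, x₄, x₅ }, { x₁, x₄, x₆ }, { x₁, x₅, x₆ }, { x₂, x₃, x₄ }, { x₂, x₃, x₅ }, { x₂, x₃, x₆ }, { x₂, x₄, x₅ }, { x₂, x₄, x₆ }, { x₂, x₅, x₆ }, { x₃, x₄, x₅ }, { x₃, x₄, x₆ }, { x₃, x₅, x₆ }, { x₄, x₅, x₆ }, { x₁, x₂, x₃, x₄ }, { x₁, x₂, x₃, x₅ }, { x₁, x₂, x₃, x₆ }, { x₁, x₂, x₄, x₅ }, { x₁, x₂, x₄, x₆ }, { x₁, x₂, x₅, x₆ }, { x₁, x₃, x₄, x₅ }, { x₁, x₃, x₄, x₆ }, { x₁, x₃, x₅, x₆ }, { x₁, x₄, x₅, x₆ }, { x₂, x₃, x₄, x₅ }, { x₂, x₃, x₄, x₆ }, { x₂, x₃, x₅, x₆ }, { x₂, x₄, x₅, x₆ }, { x₃, x₄, x₅, x₆ }, { x₁, x₂, x₃, x₄, x₅ }, { x₁, x₂, x₃, x₄, x₆ }, { x₁, x₂, x₃, x₅, x₆ }, { x₁, x₂, x₄, x₅, x₆ }, { x₁, x₃, x₄, x₅, x₆ }, { x₂, x₃, x₄, x₅, x₆ }, Ω } (|σ(𝒢)| = 64).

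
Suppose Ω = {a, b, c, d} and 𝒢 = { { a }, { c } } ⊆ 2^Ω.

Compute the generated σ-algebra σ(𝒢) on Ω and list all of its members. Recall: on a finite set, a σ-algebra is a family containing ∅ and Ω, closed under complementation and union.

Answer: σ(𝒢) = { ∅, { a }, { c }, { a, c }, { b, d }, { a, b, d }, { b, c, d }, Ω }

Trace:
Start: 𝒢 ∪ {∅, Ω} = { ∅, { a }, { c }, Ω }.
Iteration 1 adds 3:
  { a, c }  = { c } ∪ { a }
  { a, b, d }  = Ω∖{ c }
  { b, c, d }  = Ω∖{ a }
  |family| = 7
Iteration 2. New:
  { b, d }  = Ω∖{ a, c }
  |family| = 8
Iteration 3 adds nothing — fixpoint reached.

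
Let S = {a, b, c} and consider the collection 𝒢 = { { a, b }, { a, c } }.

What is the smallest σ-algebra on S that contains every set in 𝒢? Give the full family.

Answer: σ(𝒢) = { {  }, { a }, { b }, { c }, { a, b }, { a, c }, { b, c }, S }

Trace:
Begin from { {  }, { a, b }, { a, c }, S } (that is, 𝒢 plus ∅ and S).
Pass 1: 2 new —
  { b }  = { a, c }ᶜ
  { c }  = { a, b }ᶜ
  (now 6)
Pass 2: +1 →
  { b, c }  = { c } ∪ { b }
  (now 7)
Pass 3: +1 →
  { a }  = { b, c }ᶜ
  (now 8)
Pass 4 adds nothing — fixpoint reached.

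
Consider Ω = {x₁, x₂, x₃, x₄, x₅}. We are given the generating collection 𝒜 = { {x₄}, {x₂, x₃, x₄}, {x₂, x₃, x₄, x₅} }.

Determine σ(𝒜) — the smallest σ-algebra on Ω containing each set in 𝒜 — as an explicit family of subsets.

σ(𝒜) = { {}, {x₁}, {x₄}, {x₅}, {x₁, x₄}, {x₁, x₅}, {x₂, x₃}, {x₄, x₅}, {x₁, x₂, x₃}, {x₁, x₄, x₅}, {x₂, x₃, x₄}, {x₂, x₃, x₅}, {x₁, x₂, x₃, x₄}, {x₁, x₂, x₃, x₅}, {x₂, x₃, x₄, x₅}, Ω }

Working:
Begin from { {}, {x₄}, {x₂, x₃, x₄}, {x₂, x₃, x₄, x₅}, Ω } (that is, 𝒜 plus ∅ and Ω).
Round 1 adds 3:
  {x₁}  = Ω∖{x₂, x₃, x₄, x₅}
  {x₁, x₅}  = Ω∖{x₂, x₃, x₄}
  {x₁, x₂, x₃, x₅}  = Ω∖{x₄}
  — 8 sets.
Round 2 (3 new):
  {x₁, x₄}  = {x₄} ∪ {x₁}
  {x₁, x₄, x₅}  = {x₄} ∪ {x₁, x₅}
  {x₁, x₂, x₃, x₄}  = {x₁} ∪ {x₂, x₃, x₄}
  — 11 sets.
Round 3 (3 new):
  {x₅}  = Ω∖{x₁, x₂, x₃, x₄}
  {x₂, x₃}  = Ω∖{x₁, x₄, x₅}
  {x₂, x₃, x₅}  = Ω∖{x₁, x₄}
  — 14 sets.
Round 4. New:
  {x₄, x₅}  = {x₄} ∪ {x₅}
  {x₁, x₂, x₃}  = {x₂, x₃} ∪ {x₁}
  — 16 sets.
Round 5: stable.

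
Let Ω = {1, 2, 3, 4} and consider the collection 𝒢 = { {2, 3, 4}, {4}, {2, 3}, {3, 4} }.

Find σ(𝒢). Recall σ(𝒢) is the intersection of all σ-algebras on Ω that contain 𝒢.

Start: 𝒢 ∪ {∅, Ω} = { {}, {4}, {2, 3}, {3, 4}, {2, 3, 4}, Ω }.
Step 1: +4 →
  {1}  = complement {2, 3, 4}
  {1, 2}  = complement {3, 4}
  {1, 4}  = complement {2, 3}
  {1, 2, 3}  = complement {4}
  [10 total]
Step 2 (2 new):
  {1, 2, 4}  = {1, 2} ∪ {1, 4}
  {1, 3, 4}  = {3, 4} ∪ {1, 4}
  [12 total]
Step 3: +2 →
  {2}  = complement {1, 3, 4}
  {3}  = complement {1, 2, 4}
  [14 total]
Step 4 adds 2:
  {1, 3}  = {3} ∪ {1}
  {2, 4}  = {4} ∪ {2}
  [16 total]
After Step 5 the family is unchanged; done.

Therefore σ(𝒢) = { {}, {1}, {2}, {3}, {4}, {1, 2}, {1, 3}, {1, 4}, {2, 3}, {2, 4}, {3, 4}, {1, 2, 3}, {1, 2, 4}, {1, 3, 4}, {2, 3, 4}, Ω } (|σ(𝒢)| = 16).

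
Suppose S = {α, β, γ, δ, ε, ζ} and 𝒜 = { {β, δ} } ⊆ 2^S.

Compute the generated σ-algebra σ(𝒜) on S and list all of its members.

Begin from { {}, {β, δ}, S } (that is, 𝒜 plus ∅ and S).
Pass 1 (1 new):
  {α, γ, ε, ζ}  = {β, δ}ᶜ
  (now 4)
Pass 2: closed — nothing new.

Hence σ(𝒜) has 4 members: { {}, {β, δ}, {α, γ, ε, ζ}, S }.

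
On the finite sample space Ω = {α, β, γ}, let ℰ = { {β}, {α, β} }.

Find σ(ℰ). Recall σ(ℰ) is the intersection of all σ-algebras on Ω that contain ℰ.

σ(ℰ) = { ∅, {α}, {β}, {γ}, {α, β}, {α, γ}, {β, γ}, Ω }

Derivation:
Start: ℰ ∪ {∅, Ω} = { ∅, {β}, {α, β}, Ω }.
Round 1. New:
  {γ}  = complement {α, β}
  {α, γ}  = complement {β}
  (now 6)
Round 2 (1 new):
  {β, γ}  = {γ} ∪ {β}
  (now 7)
Round 3 (1 new):
  {α}  = complement {β, γ}
  (now 8)
Round 4: closed — nothing new.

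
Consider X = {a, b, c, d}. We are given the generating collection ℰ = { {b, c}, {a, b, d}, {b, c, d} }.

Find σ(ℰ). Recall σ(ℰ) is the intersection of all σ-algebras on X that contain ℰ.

σ(ℰ) = { {}, {a}, {b}, {c}, {d}, {a, b}, {a, c}, {a, d}, {b, c}, {b, d}, {c, d}, {a, b, c}, {a, b, d}, {a, c, d}, {b, c, d}, X }

Derivation:
Take S₀ = ℰ ∪ {∅, X} = { {}, {b, c}, {a, b, d}, {b, c, d}, X }.
Step 1 adds 3:
  {a}  = complement {b, c, d}
  {c}  = complement {a, b, d}
  {a, d}  = complement {b, c}
  |family| = 8
Step 2: +3 →
  {a, c}  = {c} ∪ {a}
  {a, b, c}  = {b, c} ∪ {a}
  {a, c, d}  = {c} ∪ {a, d}
  |family| = 11
Step 3 adds 3:
  {b}  = complement {a, c, d}
  {d}  = complement {a, b, c}
  {b, d}  = complement {a, c}
  |family| = 14
Step 4. New:
  {a, b}  = {b} ∪ {a}
  {c, d}  = {c} ∪ {d}
  |family| = 16
After Step 5 the family is unchanged; done.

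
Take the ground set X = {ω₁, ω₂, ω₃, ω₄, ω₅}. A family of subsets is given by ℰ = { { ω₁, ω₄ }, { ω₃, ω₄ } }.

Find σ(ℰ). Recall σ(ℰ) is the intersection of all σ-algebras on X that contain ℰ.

Start: ℰ ∪ {∅, X} = { {  }, { ω₁, ω₄ }, { ω₃, ω₄ }, X }.
Iteration 1 adds 3:
  { ω₁, ω₂, ω₅ }  = X∖{ ω₃, ω₄ }
  { ω₁, ω₃, ω₄ }  = { ω₃, ω₄ } ∪ { ω₁, ω₄ }
  { ω₂, ω₃, ω₅ }  = X∖{ ω₁, ω₄ }
Iteration 2 (4 new):
  { ω₂, ω₅ }  = X∖{ ω₁, ω₃, ω₄ }
  { ω₁, ω₂, ω₃, ω₅ }  = { ω₁, ω₂, ω₅ } ∪ { ω₂, ω₃, ω₅ }
  { ω₁, ω₂, ω₄, ω₅ }  = { ω₁, ω₂, ω₅ } ∪ { ω₁, ω₄ }
  { ω₂, ω₃, ω₄, ω₅ }  = { ω₃, ω₄ } ∪ { ω₂, ω₃, ω₅ }
Iteration 3: +3 →
  { ω₁ }  = X∖{ ω₂, ω₃, ω₄, ω₅ }
  { ω₃ }  = X∖{ ω₁, ω₂, ω₄, ω₅ }
  { ω₄ }  = X∖{ ω₁, ω₂, ω₃, ω₅ }
Iteration 4: 2 new —
  { ω₁, ω₃ }  = { ω₃ } ∪ { ω₁ }
  { ω₂, ω₄, ω₅ }  = { ω₂, ω₅ } ∪ { ω₄ }
Iteration 5: no new sets; the family is a σ-algebra.

σ(ℰ) = { {  }, { ω₁ }, { ω₃ }, { ω₄ }, { ω₁, ω₃ }, { ω₁, ω₄ }, { ω₂, ω₅ }, { ω₃, ω₄ }, { ω₁, ω₂, ω₅ }, { ω₁, ω₃, ω₄ }, { ω₂, ω₃, ω₅ }, { ω₂, ω₄, ω₅ }, { ω₁, ω₂, ω₃, ω₅ }, { ω₁, ω₂, ω₄, ω₅ }, { ω₂, ω₃, ω₄, ω₅ }, X }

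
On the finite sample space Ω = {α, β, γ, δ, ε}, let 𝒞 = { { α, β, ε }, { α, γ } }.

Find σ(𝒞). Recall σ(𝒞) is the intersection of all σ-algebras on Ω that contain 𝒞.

σ(𝒞) (16 sets): { {}, { α }, { γ }, { δ }, { α, γ }, { α, δ }, { β, ε }, { γ, δ }, { α, β, ε }, { α, γ, δ }, { β, γ, ε }, { β, δ, ε }, { α, β, γ, ε }, { α, β, δ, ε }, { β, γ, δ, ε }, Ω }

Derivation:
Start: 𝒞 ∪ {∅, Ω} = { {}, { α, γ }, { α, β, ε }, Ω }.
Round 1: +3 →
  { γ, δ }  = Ω∖{ α, β, ε }
  { β, δ, ε }  = Ω∖{ α, γ }
  { α, β, γ, ε }  = { α, β, ε } ∪ { α, γ }
  — 7 sets.
Round 2: 4 new —
  { δ }  = Ω∖{ α, β, γ, ε }
  { α, γ, δ }  = { γ, δ } ∪ { α, γ }
  { α, β, δ, ε }  = { α, β, ε } ∪ { β, δ, ε }
  { β, γ, δ, ε }  = { γ, δ } ∪ { β, δ, ε }
  — 11 sets.
Round 3. New:
  { α }  = Ω∖{ β, γ, δ, ε }
  { γ }  = Ω∖{ α, β, δ, ε }
  { β, ε }  = Ω∖{ α, γ, δ }
  — 14 sets.
Round 4: +2 →
  { α, δ }  = { δ } ∪ { α }
  { β, γ, ε }  = { γ } ∪ { β, ε }
  — 16 sets.
Round 5: no new sets; the family is a σ-algebra.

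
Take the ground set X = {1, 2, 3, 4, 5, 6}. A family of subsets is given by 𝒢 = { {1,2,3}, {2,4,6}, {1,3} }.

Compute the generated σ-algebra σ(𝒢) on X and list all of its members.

Start: 𝒢 ∪ {∅, X} = { {}, {1,3}, {1,2,3}, {2,4,6}, X }.
Pass 1. New:
  {1,3,5}  = X∖{2,4,6}
  {4,5,6}  = X∖{1,2,3}
  {2,4,5,6}  = X∖{1,3}
  {1,2,3,4,6}  = {2,4,6} ∪ {1,2,3}
  |family| = 9
Pass 2: +3 →
  {5}  = X∖{1,2,3,4,6}
  {1,2,3,5}  = {1,2,3} ∪ {1,3,5}
  {1,3,4,5,6}  = {1,3,5} ∪ {4,5,6}
  |family| = 12
Pass 3: 2 new —
  {2}  = X∖{1,3,4,5,6}
  {4,6}  = X∖{1,2,3,5}
  |family| = 14
Pass 4: 2 new —
  {2,5}  = {2} ∪ {5}
  {1,3,4,6}  = {1,3} ∪ {4,6}
  |family| = 16
Pass 5: no new sets; the family is a σ-algebra.

|σ(𝒢)| = 16.  σ(𝒢) = { {}, {2}, {5}, {1,3}, {2,5}, {4,6}, {1,2,3}, {1,3,5}, {2,4,6}, {4,5,6}, {1,2,3,5}, {1,3,4,6}, {2,4,5,6}, {1,2,3,4,6}, {1,3,4,5,6}, X }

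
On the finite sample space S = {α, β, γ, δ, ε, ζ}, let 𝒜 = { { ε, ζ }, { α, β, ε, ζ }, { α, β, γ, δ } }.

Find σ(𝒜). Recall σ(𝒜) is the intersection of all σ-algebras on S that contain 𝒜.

σ(𝒜) = { ∅, { α, β }, { γ, δ }, { ε, ζ }, { α, β, γ, δ }, { α, β, ε, ζ }, { γ, δ, ε, ζ }, S }

Working:
Seed the family with 𝒜 together with ∅ and S: { ∅, { ε, ζ }, { α, β, γ, δ }, { α, β, ε, ζ }, S }.
Pass 1 (1 new):
  { γ, δ }  = { α, β, ε, ζ }ᶜ
  [6 total]
Pass 2 (1 new):
  { γ, δ, ε, ζ }  = { γ, δ } ∪ { ε, ζ }
  [7 total]
Pass 3 (1 new):
  { α, β }  = { γ, δ, ε, ζ }ᶜ
  [8 total]
Pass 4: closed — nothing new.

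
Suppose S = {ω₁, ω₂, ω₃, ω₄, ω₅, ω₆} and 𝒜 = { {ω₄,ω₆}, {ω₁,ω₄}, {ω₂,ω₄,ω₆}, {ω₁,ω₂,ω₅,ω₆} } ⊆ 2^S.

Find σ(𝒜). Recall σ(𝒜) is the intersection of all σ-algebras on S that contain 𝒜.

Take S₀ = 𝒜 ∪ {∅, S} = { ∅, {ω₁,ω₄}, {ω₄,ω₆}, {ω₂,ω₄,ω₆}, {ω₁,ω₂,ω₅,ω₆}, S }.
Round 1 (7 new):
  {ω₃,ω₄}  = S∖{ω₁,ω₂,ω₅,ω₆}
  {ω₁,ω₃,ω₅}  = S∖{ω₂,ω₄,ω₆}
  {ω₁,ω₄,ω₆}  = {ω₁,ω₄} ∪ {ω₄,ω₆}
  {ω₁,ω₂,ω₃,ω₅}  = S∖{ω₄,ω₆}
  {ω₁,ω₂,ω₄,ω₆}  = {ω₂,ω₄,ω₆} ∪ {ω₁,ω₄}
  {ω₂,ω₃,ω₅,ω₆}  = S∖{ω₁,ω₄}
  {ω₁,ω₂,ω₄,ω₅,ω₆}  = {ω₂,ω₄,ω₆} ∪ {ω₁,ω₂,ω₅,ω₆}
  — 13 sets.
Round 2: +13 →
  {ω₃}  = S∖{ω₁,ω₂,ω₄,ω₅,ω₆}
  {ω₃,ω₅}  = S∖{ω₁,ω₂,ω₄,ω₆}
  {ω₁,ω₃,ω₄}  = {ω₃,ω₄} ∪ {ω₁,ω₄}
  {ω₂,ω₃,ω₅}  = S∖{ω₁,ω₄,ω₆}
  {ω₃,ω₄,ω₆}  = {ω₃,ω₄} ∪ {ω₄,ω₆}
  {ω₁,ω₃,ω₄,ω₅}  = {ω₃,ω₄} ∪ {ω₁,ω₃,ω₅}
  {ω₁,ω₃,ω₄,ω₆}  = {ω₃,ω₄} ∪ {ω₁,ω₄,ω₆}
  {ω₂,ω₃,ω₄,ω₆}  = {ω₂,ω₄,ω₆} ∪ {ω₃,ω₄}
  {ω₁,ω₂,ω₃,ω₄,ω₅}  = {ω₃,ω₄} ∪ {ω₁,ω₂,ω₃,ω₅}
  {ω₁,ω₂,ω₃,ω₄,ω₆}  = {ω₃,ω₄} ∪ {ω₁,ω₂,ω₄,ω₆}
  {ω₁,ω₂,ω₃,ω₅,ω₆}  = {ω₁,ω₃,ω₅} ∪ {ω₂,ω₃,ω₅,ω₆}
  {ω₁,ω₃,ω₄,ω₅,ω₆}  = {ω₁,ω₃,ω₅} ∪ {ω₁,ω₄,ω₆}
  {ω₂,ω₃,ω₄,ω₅,ω₆}  = {ω₂,ω₄,ω₆} ∪ {ω₂,ω₃,ω₅,ω₆}
  — 26 sets.
Round 3. New:
  {ω₁}  = S∖{ω₂,ω₃,ω₄,ω₅,ω₆}
  {ω₂}  = S∖{ω₁,ω₃,ω₄,ω₅,ω₆}
  {ω₄}  = S∖{ω₁,ω₂,ω₃,ω₅,ω₆}
  {ω₅}  = S∖{ω₁,ω₂,ω₃,ω₄,ω₆}
  {ω₆}  = S∖{ω₁,ω₂,ω₃,ω₄,ω₅}
  {ω₁,ω₅}  = S∖{ω₂,ω₃,ω₄,ω₆}
  {ω₂,ω₅}  = S∖{ω₁,ω₃,ω₄,ω₆}
  {ω₂,ω₆}  = S∖{ω₁,ω₃,ω₄,ω₅}
  {ω₁,ω₂,ω₅}  = S∖{ω₃,ω₄,ω₆}
  {ω₂,ω₅,ω₆}  = S∖{ω₁,ω₃,ω₄}
  {ω₃,ω₄,ω₅}  = {ω₃,ω₄} ∪ {ω₃,ω₅}
  {ω₂,ω₃,ω₄,ω₅}  = {ω₃,ω₄} ∪ {ω₂,ω₃,ω₅}
  {ω₃,ω₄,ω₅,ω₆}  = {ω₃,ω₅} ∪ {ω₃,ω₄,ω₆}
  — 39 sets.
Round 4: 22 new —
  {ω₁,ω₂}  = S∖{ω₃,ω₄,ω₅,ω₆}
  {ω₁,ω₃}  = {ω₃} ∪ {ω₁}
  {ω₁,ω₆}  = S∖{ω₂,ω₃,ω₄,ω₅}
  {ω₂,ω₃}  = {ω₂} ∪ {ω₃}
  {ω₂,ω₄}  = {ω₂} ∪ {ω₄}
  {ω₃,ω₆}  = {ω₃} ∪ {ω₆}
  {ω₄,ω₅}  = {ω₄} ∪ {ω₅}
  {ω₅,ω₆}  = {ω₆} ∪ {ω₅}
  {ω₁,ω₂,ω₄}  = {ω₂} ∪ {ω₁,ω₄}
  {ω₁,ω₂,ω₆}  = S∖{ω₃,ω₄,ω₅}
  {ω₁,ω₄,ω₅}  = {ω₄} ∪ {ω₁,ω₅}
  {ω₁,ω₅,ω₆}  = {ω₁,ω₅} ∪ {ω₆}
  {ω₂,ω₃,ω₄}  = {ω₃,ω₄} ∪ {ω₂}
  {ω₂,ω₃,ω₆}  = {ω₂,ω₆} ∪ {ω₃}
  {ω₂,ω₄,ω₅}  = {ω₄} ∪ {ω₂,ω₅}
  {ω₃,ω₅,ω₆}  = {ω₃,ω₅} ∪ {ω₆}
  {ω₄,ω₅,ω₆}  = {ω₄,ω₆} ∪ {ω₅}
  {ω₁,ω₂,ω₃,ω₄}  = {ω₂} ∪ {ω₁,ω₃,ω₄}
  {ω₁,ω₂,ω₄,ω₅}  = {ω₁,ω₂,ω₅} ∪ {ω₄}
  {ω₁,ω₃,ω₅,ω₆}  = {ω₁,ω₃,ω₅} ∪ {ω₆}
  {ω₁,ω₄,ω₅,ω₆}  = {ω₁,ω₄,ω₆} ∪ {ω₁,ω₅}
  {ω₂,ω₄,ω₅,ω₆}  = {ω₂,ω₄,ω₆} ∪ {ω₂,ω₅}
  — 61 sets.
Round 5. New:
  {ω₁,ω₂,ω₃}  = S∖{ω₄,ω₅,ω₆}
  {ω₁,ω₃,ω₆}  = S∖{ω₂,ω₄,ω₅}
  {ω₁,ω₂,ω₃,ω₆}  = S∖{ω₄,ω₅}
  — 64 sets.
Round 6: already closed under ᶜ and ∪.

Therefore σ(𝒜) = { ∅, {ω₁}, {ω₂}, {ω₃}, {ω₄}, {ω₅}, {ω₆}, {ω₁,ω₂}, {ω₁,ω₃}, {ω₁,ω₄}, {ω₁,ω₅}, {ω₁,ω₆}, {ω₂,ω₃}, {ω₂,ω₄}, {ω₂,ω₅}, {ω₂,ω₆}, {ω₃,ω₄}, {ω₃,ω₅}, {ω₃,ω₆}, {ω₄,ω₅}, {ω₄,ω₆}, {ω₅,ω₆}, {ω₁,ω₂,ω₃}, {ω₁,ω₂,ω₄}, {ω₁,ω₂,ω₅}, {ω₁,ω₂,ω₆}, {ω₁,ω₃,ω₄}, {ω₁,ω₃,ω₅}, {ω₁,ω₃,ω₆}, {ω₁,ω₄,ω₅}, {ω₁,ω₄,ω₆}, {ω₁,ω₅,ω₆}, {ω₂,ω₃,ω₄}, {ω₂,ω₃,ω₅}, {ω₂,ω₃,ω₆}, {ω₂,ω₄,ω₅}, {ω₂,ω₄,ω₆}, {ω₂,ω₅,ω₆}, {ω₃,ω₄,ω₅}, {ω₃,ω₄,ω₆}, {ω₃,ω₅,ω₆}, {ω₄,ω₅,ω₆}, {ω₁,ω₂,ω₃,ω₄}, {ω₁,ω₂,ω₃,ω₅}, {ω₁,ω₂,ω₃,ω₆}, {ω₁,ω₂,ω₄,ω₅}, {ω₁,ω₂,ω₄,ω₆}, {ω₁,ω₂,ω₅,ω₆}, {ω₁,ω₃,ω₄,ω₅}, {ω₁,ω₃,ω₄,ω₆}, {ω₁,ω₃,ω₅,ω₆}, {ω₁,ω₄,ω₅,ω₆}, {ω₂,ω₃,ω₄,ω₅}, {ω₂,ω₃,ω₄,ω₆}, {ω₂,ω₃,ω₅,ω₆}, {ω₂,ω₄,ω₅,ω₆}, {ω₃,ω₄,ω₅,ω₆}, {ω₁,ω₂,ω₃,ω₄,ω₅}, {ω₁,ω₂,ω₃,ω₄,ω₆}, {ω₁,ω₂,ω₃,ω₅,ω₆}, {ω₁,ω₂,ω₄,ω₅,ω₆}, {ω₁,ω₃,ω₄,ω₅,ω₆}, {ω₂,ω₃,ω₄,ω₅,ω₆}, S } (|σ(𝒜)| = 64).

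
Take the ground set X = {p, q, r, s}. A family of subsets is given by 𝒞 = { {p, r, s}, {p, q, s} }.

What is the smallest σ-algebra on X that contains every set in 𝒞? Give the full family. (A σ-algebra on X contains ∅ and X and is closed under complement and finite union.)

σ(𝒞) = { ∅, {q}, {r}, {p, s}, {q, r}, {p, q, s}, {p, r, s}, X }

Derivation:
Take S₀ = 𝒞 ∪ {∅, X} = { ∅, {p, q, s}, {p, r, s}, X }.
Round 1: 2 new —
  {q}  = ᶜ of {p, r, s}
  {r}  = ᶜ of {p, q, s}
Round 2 (1 new):
  {q, r}  = {r} ∪ {q}
Round 3: 1 new —
  {p, s}  = ᶜ of {q, r}
Round 4: already closed under ᶜ and ∪.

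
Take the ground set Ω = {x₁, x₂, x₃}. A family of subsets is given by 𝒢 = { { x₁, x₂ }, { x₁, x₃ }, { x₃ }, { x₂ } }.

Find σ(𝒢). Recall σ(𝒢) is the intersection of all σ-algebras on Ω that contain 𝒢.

Take S₀ = 𝒢 ∪ {∅, Ω} = { ∅, { x₂ }, { x₃ }, { x₁, x₂ }, { x₁, x₃ }, Ω }.
Step 1. New:
  { x₂, x₃ }  = { x₃ } ∪ { x₂ }
  (now 7)
Step 2: 1 new —
  { x₁ }  = Ω∖{ x₂, x₃ }
  (now 8)
Step 3: closed — nothing new.

Therefore σ(𝒢) = { ∅, { x₁ }, { x₂ }, { x₃ }, { x₁, x₂ }, { x₁, x₃ }, { x₂, x₃ }, Ω } (|σ(𝒢)| = 8).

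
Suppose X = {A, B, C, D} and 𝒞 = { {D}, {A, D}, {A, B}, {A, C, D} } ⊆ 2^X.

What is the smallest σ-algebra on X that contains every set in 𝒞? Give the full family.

Answer: σ(𝒞) = { {}, {A}, {B}, {C}, {D}, {A, B}, {A, C}, {A, D}, {B, C}, {B, D}, {C, D}, {A, B, C}, {A, B, D}, {A, C, D}, {B, C, D}, X }

Derivation:
Seed the family with 𝒞 together with ∅ and X: { {}, {D}, {A, B}, {A, D}, {A, C, D}, X }.
Pass 1 (5 new):
  {B}  = complement {A, C, D}
  {B, C}  = complement {A, D}
  {C, D}  = complement {A, B}
  {A, B, C}  = complement {D}
  {A, B, D}  = {A, D} ∪ {A, B}
  [11 total]
Pass 2 (3 new):
  {C}  = complement {A, B, D}
  {B, D}  = {B} ∪ {D}
  {B, C, D}  = {C, D} ∪ {B}
  [14 total]
Pass 3 (2 new):
  {A}  = complement {B, C, D}
  {A, C}  = complement {B, D}
  [16 total]
Pass 4: closed — nothing new.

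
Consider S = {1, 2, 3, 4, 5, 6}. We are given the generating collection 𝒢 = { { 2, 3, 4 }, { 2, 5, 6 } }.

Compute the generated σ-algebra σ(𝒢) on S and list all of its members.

σ(𝒢) (16 sets): { {}, { 1 }, { 2 }, { 1, 2 }, { 3, 4 }, { 5, 6 }, { 1, 3, 4 }, { 1, 5, 6 }, { 2, 3, 4 }, { 2, 5, 6 }, { 1, 2, 3, 4 }, { 1, 2, 5, 6 }, { 3, 4, 5, 6 }, { 1, 3, 4, 5, 6 }, { 2, 3, 4, 5, 6 }, S }

Derivation:
Take S₀ = 𝒢 ∪ {∅, S} = { {}, { 2, 3, 4 }, { 2, 5, 6 }, S }.
Iteration 1: 3 new —
  { 1, 3, 4 }  = ᶜ of { 2, 5, 6 }
  { 1, 5, 6 }  = ᶜ of { 2, 3, 4 }
  { 2, 3, 4, 5, 6 }  = { 2, 5, 6 } ∪ { 2, 3, 4 }
  |family| = 7
Iteration 2 adds 4:
  { 1 }  = ᶜ of { 2, 3, 4, 5, 6 }
  { 1, 2, 3, 4 }  = { 1, 3, 4 } ∪ { 2, 3, 4 }
  { 1, 2, 5, 6 }  = { 1, 5, 6 } ∪ { 2, 5, 6 }
  { 1, 3, 4, 5, 6 }  = { 1, 3, 4 } ∪ { 1, 5, 6 }
  |family| = 11
Iteration 3 (3 new):
  { 2 }  = ᶜ of { 1, 3, 4, 5, 6 }
  { 3, 4 }  = ᶜ of { 1, 2, 5, 6 }
  { 5, 6 }  = ᶜ of { 1, 2, 3, 4 }
  |family| = 14
Iteration 4 adds 2:
  { 1, 2 }  = { 2 } ∪ { 1 }
  { 3, 4, 5, 6 }  = { 3, 4 } ∪ { 5, 6 }
  |family| = 16
Iteration 5: closed — nothing new.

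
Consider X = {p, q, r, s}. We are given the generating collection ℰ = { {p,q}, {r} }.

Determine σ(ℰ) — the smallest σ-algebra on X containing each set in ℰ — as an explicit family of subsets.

Take S₀ = ℰ ∪ {∅, X} = { {}, {r}, {p,q}, X }.
Step 1. New:
  {r,s}  = X∖{p,q}
  {p,q,r}  = {p,q} ∪ {r}
  {p,q,s}  = X∖{r}
  [7 total]
Step 2 (1 new):
  {s}  = X∖{p,q,r}
  [8 total]
Step 3: already closed under ᶜ and ∪.

Hence σ(ℰ) has 8 members: { {}, {r}, {s}, {p,q}, {r,s}, {p,q,r}, {p,q,s}, X }.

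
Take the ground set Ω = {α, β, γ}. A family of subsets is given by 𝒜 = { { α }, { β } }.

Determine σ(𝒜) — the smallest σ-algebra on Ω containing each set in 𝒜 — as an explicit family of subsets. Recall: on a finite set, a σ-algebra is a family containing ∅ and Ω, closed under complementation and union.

Seed the family with 𝒜 together with ∅ and Ω: { ∅, { α }, { β }, Ω }.
Step 1: +3 →
  { α, β }  = { α } ∪ { β }
  { α, γ }  = ᶜ of { β }
  { β, γ }  = ᶜ of { α }
  [7 total]
Step 2. New:
  { γ }  = ᶜ of { α, β }
  [8 total]
Step 3: already closed under ᶜ and ∪.

σ(𝒜) = { ∅, { α }, { β }, { γ }, { α, β }, { α, γ }, { β, γ }, Ω }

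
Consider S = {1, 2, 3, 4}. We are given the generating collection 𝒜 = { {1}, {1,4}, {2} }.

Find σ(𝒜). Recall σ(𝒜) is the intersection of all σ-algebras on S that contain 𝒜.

σ(𝒜) (16 sets): { {}, {1}, {2}, {3}, {4}, {1,2}, {1,3}, {1,4}, {2,3}, {2,4}, {3,4}, {1,2,3}, {1,2,4}, {1,3,4}, {2,3,4}, S }

Check:
Seed the family with 𝒜 together with ∅ and S: { {}, {1}, {2}, {1,4}, S }.
Round 1: 5 new —
  {1,2}  = {2} ∪ {1}
  {2,3}  = S∖{1,4}
  {1,2,4}  = {1,4} ∪ {2}
  {1,3,4}  = S∖{2}
  {2,3,4}  = S∖{1}
  [10 total]
Round 2: 3 new —
  {3}  = S∖{1,2,4}
  {3,4}  = S∖{1,2}
  {1,2,3}  = {1,2} ∪ {2,3}
  [13 total]
Round 3 (2 new):
  {4}  = S∖{1,2,3}
  {1,3}  = {3} ∪ {1}
  [15 total]
Round 4 adds 1:
  {2,4}  = S∖{1,3}
  [16 total]
After Round 5 the family is unchanged; done.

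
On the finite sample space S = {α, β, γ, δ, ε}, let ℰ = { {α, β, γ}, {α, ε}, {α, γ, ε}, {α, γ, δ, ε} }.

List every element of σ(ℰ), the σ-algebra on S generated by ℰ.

Seed the family with ℰ together with ∅ and S: { ∅, {α, ε}, {α, β, γ}, {α, γ, ε}, {α, γ, δ, ε}, S }.
Iteration 1 adds 5:
  {β}  = complement {α, γ, δ, ε}
  {β, δ}  = complement {α, γ, ε}
  {δ, ε}  = complement {α, β, γ}
  {β, γ, δ}  = complement {α, ε}
  {α, β, γ, ε}  = {α, β, γ} ∪ {α, ε}
  |family| = 11
Iteration 2 (7 new):
  {δ}  = complement {α, β, γ, ε}
  {α, β, ε}  = {β} ∪ {α, ε}
  {α, δ, ε}  = {δ, ε} ∪ {α, ε}
  {β, δ, ε}  = {β} ∪ {δ, ε}
  {α, β, γ, δ}  = {α, β, γ} ∪ {β, γ, δ}
  {α, β, δ, ε}  = {α, ε} ∪ {β, δ}
  {β, γ, δ, ε}  = {β, γ, δ} ∪ {δ, ε}
  |family| = 18
Iteration 3. New:
  {α}  = complement {β, γ, δ, ε}
  {γ}  = complement {α, β, δ, ε}
  {ε}  = complement {α, β, γ, δ}
  {α, γ}  = complement {β, δ, ε}
  {β, γ}  = complement {α, δ, ε}
  {γ, δ}  = complement {α, β, ε}
  |family| = 24
Iteration 4. New:
  {α, β}  = {β} ∪ {α}
  {α, δ}  = {δ} ∪ {α}
  {β, ε}  = {β} ∪ {ε}
  {γ, ε}  = {ε} ∪ {γ}
  {α, β, δ}  = {β, δ} ∪ {α}
  {α, γ, δ}  = {γ, δ} ∪ {α, γ}
  {β, γ, ε}  = {ε} ∪ {β, γ}
  {γ, δ, ε}  = {γ, δ} ∪ {ε}
  |family| = 32
Iteration 5: stable.

|σ(ℰ)| = 32.  σ(ℰ) = { ∅, {α}, {β}, {γ}, {δ}, {ε}, {α, β}, {α, γ}, {α, δ}, {α, ε}, {β, γ}, {β, δ}, {β, ε}, {γ, δ}, {γ, ε}, {δ, ε}, {α, β, γ}, {α, β, δ}, {α, β, ε}, {α, γ, δ}, {α, γ, ε}, {α, δ, ε}, {β, γ, δ}, {β, γ, ε}, {β, δ, ε}, {γ, δ, ε}, {α, β, γ, δ}, {α, β, γ, ε}, {α, β, δ, ε}, {α, γ, δ, ε}, {β, γ, δ, ε}, S }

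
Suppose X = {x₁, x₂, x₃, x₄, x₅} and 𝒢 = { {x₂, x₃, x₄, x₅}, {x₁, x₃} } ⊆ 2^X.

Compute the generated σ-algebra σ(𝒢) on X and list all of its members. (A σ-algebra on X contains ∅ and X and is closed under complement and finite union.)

σ(𝒢) (8 sets): { {}, {x₁}, {x₃}, {x₁, x₃}, {x₂, x₄, x₅}, {x₁, x₂, x₄, x₅}, {x₂, x₃, x₄, x₅}, X }

Derivation:
Start: 𝒢 ∪ {∅, X} = { {}, {x₁, x₃}, {x₂, x₃, x₄, x₅}, X }.
Round 1: 2 new —
  {x₁}  = X∖{x₂, x₃, x₄, x₅}
  {x₂, x₄, x₅}  = X∖{x₁, x₃}
  (now 6)
Round 2: +1 →
  {x₁, x₂, x₄, x₅}  = {x₂, x₄, x₅} ∪ {x₁}
  (now 7)
Round 3: 1 new —
  {x₃}  = X∖{x₁, x₂, x₄, x₅}
  (now 8)
Round 4: stable.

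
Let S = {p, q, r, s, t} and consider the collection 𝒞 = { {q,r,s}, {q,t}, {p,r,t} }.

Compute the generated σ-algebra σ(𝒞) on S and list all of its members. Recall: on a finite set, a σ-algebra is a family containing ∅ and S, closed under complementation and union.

σ(𝒞) = { {}, {p}, {q}, {r}, {s}, {t}, {p,q}, {p,r}, {p,s}, {p,t}, {q,r}, {q,s}, {q,t}, {r,s}, {r,t}, {s,t}, {p,q,r}, {p,q,s}, {p,q,t}, {p,r,s}, {p,r,t}, {p,s,t}, {q,r,s}, {q,r,t}, {q,s,t}, {r,s,t}, {p,q,r,s}, {p,q,r,t}, {p,q,s,t}, {p,r,s,t}, {q,r,s,t}, S }

Derivation:
Start: 𝒞 ∪ {∅, S} = { {}, {q,t}, {p,r,t}, {q,r,s}, S }.
Iteration 1: +5 →
  {p,t}  = ᶜ of {q,r,s}
  {q,s}  = ᶜ of {p,r,t}
  {p,r,s}  = ᶜ of {q,t}
  {p,q,r,t}  = {q,t} ∪ {p,r,t}
  {q,r,s,t}  = {q,t} ∪ {q,r,s}
Iteration 2 (7 new):
  {p}  = ᶜ of {q,r,s,t}
  {s}  = ᶜ of {p,q,r,t}
  {p,q,t}  = {q,t} ∪ {p,t}
  {q,s,t}  = {q,t} ∪ {q,s}
  {p,q,r,s}  = {q,r,s} ∪ {p,r,s}
  {p,q,s,t}  = {p,t} ∪ {q,s}
  {p,r,s,t}  = {p,r,t} ∪ {p,r,s}
Iteration 3: 8 new —
  {q}  = ᶜ of {p,r,s,t}
  {r}  = ᶜ of {p,q,s,t}
  {t}  = ᶜ of {p,q,r,s}
  {p,r}  = ᶜ of {q,s,t}
  {p,s}  = {s} ∪ {p}
  {r,s}  = ᶜ of {p,q,t}
  {p,q,s}  = {q,s} ∪ {p}
  {p,s,t}  = {p,t} ∪ {s}
Iteration 4. New:
  {p,q}  = {q} ∪ {p}
  {q,r}  = ᶜ of {p,s,t}
  {r,t}  = ᶜ of {p,q,s}
  {s,t}  = {t} ∪ {s}
  {p,q,r}  = {q} ∪ {p,r}
  {q,r,t}  = ᶜ of {p,s}
  {r,s,t}  = {r,s} ∪ {t}
Iteration 5: closed — nothing new.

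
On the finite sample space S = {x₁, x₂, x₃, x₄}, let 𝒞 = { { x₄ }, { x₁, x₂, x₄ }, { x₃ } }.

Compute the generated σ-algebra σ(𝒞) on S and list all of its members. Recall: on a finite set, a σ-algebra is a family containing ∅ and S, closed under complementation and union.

Answer: σ(𝒞) = { {  }, { x₃ }, { x₄ }, { x₁, x₂ }, { x₃, x₄ }, { x₁, x₂, x₃ }, { x₁, x₂, x₄ }, S }

Derivation:
Begin from { {  }, { x₃ }, { x₄ }, { x₁, x₂, x₄ }, S } (that is, 𝒞 plus ∅ and S).
Iteration 1 adds 2:
  { x₃, x₄ }  = { x₃ } ∪ { x₄ }
  { x₁, x₂, x₃ }  = S∖{ x₄ }
  (now 7)
Iteration 2. New:
  { x₁, x₂ }  = S∖{ x₃, x₄ }
  (now 8)
After Iteration 3 the family is unchanged; done.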